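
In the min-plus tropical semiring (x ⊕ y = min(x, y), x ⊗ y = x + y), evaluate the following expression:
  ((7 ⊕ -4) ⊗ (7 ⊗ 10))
((7 ⊕ -4) ⊗ (7 ⊗ 10)) = 13

Expand innermost to outermost. Recall ⊕ takes the minimum of its arguments and ⊗ takes their sum. Working out the expression ((7 ⊕ -4) ⊗ (7 ⊗ 10)) gives 13.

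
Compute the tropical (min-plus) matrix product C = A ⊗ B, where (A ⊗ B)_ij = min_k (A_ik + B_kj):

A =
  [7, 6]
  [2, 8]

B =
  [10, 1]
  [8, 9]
A ⊗ B =
  [14, 8]
  [12, 3]

Apply the min-plus product entry-by-entry:
  C[0][0] = min over k of (A[0][0] + B[0][0] = 7 + 10 = 17, A[0][1] + B[1][0] = 6 + 8 = 14) = 14 (attained at k = 1)
  C[0][1] = min over k of (A[0][0] + B[0][1] = 7 + 1 = 8, A[0][1] + B[1][1] = 6 + 9 = 15) = 8 (attained at k = 0)
  C[1][0] = min over k of (A[1][0] + B[0][0] = 2 + 10 = 12, A[1][1] + B[1][0] = 8 + 8 = 16) = 12 (attained at k = 0)
  C[1][1] = min over k of (A[1][0] + B[0][1] = 2 + 1 = 3, A[1][1] + B[1][1] = 8 + 9 = 17) = 3 (attained at k = 0)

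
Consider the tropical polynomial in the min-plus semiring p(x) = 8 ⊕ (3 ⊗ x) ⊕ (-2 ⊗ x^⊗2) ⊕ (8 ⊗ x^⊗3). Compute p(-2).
p(-2) = -6

A tropical monomial a ⊗ x^⊗i evaluates to a + i · x. Evaluating each term at x = -2:
  Term 0 contributes 8 + 0 · -2 = 8
  Term 1 contributes 3 + 1 · -2 = 1
  Term 2 contributes -2 + 2 · -2 = -6
  Term 3 contributes 8 + 3 · -2 = 2
p(-2) = ⊕ of these = min[8, 1, -6, 2] = -6.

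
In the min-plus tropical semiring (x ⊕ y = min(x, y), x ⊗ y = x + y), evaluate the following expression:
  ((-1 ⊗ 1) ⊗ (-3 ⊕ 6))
((-1 ⊗ 1) ⊗ (-3 ⊕ 6)) = -3

Expand innermost to outermost. Recall ⊕ takes the minimum of its arguments and ⊗ takes their sum. Working out the expression ((-1 ⊗ 1) ⊗ (-3 ⊕ 6)) gives -3.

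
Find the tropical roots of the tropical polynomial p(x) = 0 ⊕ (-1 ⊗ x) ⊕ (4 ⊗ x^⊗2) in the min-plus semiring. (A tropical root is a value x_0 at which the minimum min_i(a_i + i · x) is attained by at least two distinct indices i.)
Roots: {-5, 1}

Each tropical root is a break point of the lower envelope of the lines y = a_i + i · x (there are 3 lines, with slopes 0, 1, ..., 2). Only the lines that attain the minimum somewhere contribute to roots; other lines are dominated. Here the surviving (envelope) indices are i = 2, i = 1, i = 0.
Intersections between consecutive envelope lines give the roots: for adjacent envelope indices i < j the intersection is x = (a_i − a_j) / (j − i). Reading off the sorted break points: {-5, 1}.
Verification: at each break x_0, at least two indices attain the minimum of min_i(a_i + i · x_0).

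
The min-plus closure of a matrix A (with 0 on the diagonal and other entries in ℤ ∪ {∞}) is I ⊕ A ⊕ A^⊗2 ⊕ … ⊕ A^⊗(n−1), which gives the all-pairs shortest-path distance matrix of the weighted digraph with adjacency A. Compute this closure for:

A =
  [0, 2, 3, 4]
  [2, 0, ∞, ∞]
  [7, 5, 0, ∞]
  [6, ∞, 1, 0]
Closure =
  [0, 2, 3, 4]
  [2, 0, 5, 6]
  [7, 5, 0, 11]
  [6, 6, 1, 0]

This is the Floyd-Warshall all-pairs shortest-path computation. For each intermediate vertex k = 0, 1, …, 3, update dist[i][j] ← min(dist[i][j], dist[i][k] + dist[k][j]). The final matrix gives, for each (i, j), the minimum total weight of any directed path from i to j (possibly empty when i = j).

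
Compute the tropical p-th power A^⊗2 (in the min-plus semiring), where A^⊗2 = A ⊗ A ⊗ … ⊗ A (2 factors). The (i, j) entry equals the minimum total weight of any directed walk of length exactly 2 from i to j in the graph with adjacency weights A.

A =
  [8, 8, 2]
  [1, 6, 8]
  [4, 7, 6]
A^⊗2 =
  [6, 9, 8]
  [7, 9, 3]
  [8, 12, 6]

Each entry (A^⊗2)_ij equals the minimum over all length-2 walks i = v_0 → v_1 → … → v_2 = j of Σ_t A[v_t][v_{t+1}]. For example, for (i, j) = (0, 2) we minimise over 3 possible intermediate vertex sequences; the minimum is 8, attained along the walk 0 → 2 → 2.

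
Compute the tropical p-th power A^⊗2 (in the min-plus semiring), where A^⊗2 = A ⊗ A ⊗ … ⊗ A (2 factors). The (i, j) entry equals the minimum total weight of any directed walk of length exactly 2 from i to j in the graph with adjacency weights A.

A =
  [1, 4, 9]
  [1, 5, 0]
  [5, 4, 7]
A^⊗2 =
  [2, 5, 4]
  [2, 4, 5]
  [5, 9, 4]

Each entry (A^⊗2)_ij equals the minimum over all length-2 walks i = v_0 → v_1 → … → v_2 = j of Σ_t A[v_t][v_{t+1}]. For example, for (i, j) = (0, 2) we minimise over 3 possible intermediate vertex sequences; the minimum is 4, attained along the walk 0 → 1 → 2.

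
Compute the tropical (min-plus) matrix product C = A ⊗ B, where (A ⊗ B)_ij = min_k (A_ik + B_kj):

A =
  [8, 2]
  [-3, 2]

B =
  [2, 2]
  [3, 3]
A ⊗ B =
  [5, 5]
  [-1, -1]

Apply the min-plus product entry-by-entry:
  C[0][0] = min over k of (A[0][0] + B[0][0] = 8 + 2 = 10, A[0][1] + B[1][0] = 2 + 3 = 5) = 5 (attained at k = 1)
  C[0][1] = min over k of (A[0][0] + B[0][1] = 8 + 2 = 10, A[0][1] + B[1][1] = 2 + 3 = 5) = 5 (attained at k = 1)
  C[1][0] = min over k of (A[1][0] + B[0][0] = -3 + 2 = -1, A[1][1] + B[1][0] = 2 + 3 = 5) = -1 (attained at k = 0)
  C[1][1] = min over k of (A[1][0] + B[0][1] = -3 + 2 = -1, A[1][1] + B[1][1] = 2 + 3 = 5) = -1 (attained at k = 0)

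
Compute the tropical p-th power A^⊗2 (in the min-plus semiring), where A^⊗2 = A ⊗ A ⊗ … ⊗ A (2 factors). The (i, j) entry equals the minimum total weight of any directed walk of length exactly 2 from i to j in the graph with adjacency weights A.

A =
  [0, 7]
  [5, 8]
A^⊗2 =
  [0, 7]
  [5, 12]

Each entry (A^⊗2)_ij equals the minimum over all length-2 walks i = v_0 → v_1 → … → v_2 = j of Σ_t A[v_t][v_{t+1}]. For example, for (i, j) = (0, 1) we minimise over 2 possible intermediate vertex sequences; the minimum is 7, attained along the walk 0 → 0 → 1.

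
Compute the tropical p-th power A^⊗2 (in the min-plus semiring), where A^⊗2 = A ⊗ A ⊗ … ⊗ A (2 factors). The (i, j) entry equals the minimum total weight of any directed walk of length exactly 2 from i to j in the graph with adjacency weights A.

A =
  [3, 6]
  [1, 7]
A^⊗2 =
  [6, 9]
  [4, 7]

Each entry (A^⊗2)_ij equals the minimum over all length-2 walks i = v_0 → v_1 → … → v_2 = j of Σ_t A[v_t][v_{t+1}]. For example, for (i, j) = (0, 1) we minimise over 2 possible intermediate vertex sequences; the minimum is 9, attained along the walk 0 → 0 → 1.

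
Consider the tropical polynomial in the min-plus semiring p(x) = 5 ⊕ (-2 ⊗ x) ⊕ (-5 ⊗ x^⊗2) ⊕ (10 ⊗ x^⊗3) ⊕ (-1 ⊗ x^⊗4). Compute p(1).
p(1) = -3

A tropical monomial a ⊗ x^⊗i evaluates to a + i · x. Evaluating each term at x = 1:
  Term 0 contributes 5 + 0 · 1 = 5
  Term 1 contributes -2 + 1 · 1 = -1
  Term 2 contributes -5 + 2 · 1 = -3
  Term 3 contributes 10 + 3 · 1 = 13
  Term 4 contributes -1 + 4 · 1 = 3
p(1) = ⊕ of these = min[5, -1, -3, 13, 3] = -3.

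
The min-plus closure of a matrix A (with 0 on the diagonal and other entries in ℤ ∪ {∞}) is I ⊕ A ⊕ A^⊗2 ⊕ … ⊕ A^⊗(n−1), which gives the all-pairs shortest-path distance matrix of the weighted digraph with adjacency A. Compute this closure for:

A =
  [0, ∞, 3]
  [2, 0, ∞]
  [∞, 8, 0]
Closure =
  [0, 11, 3]
  [2, 0, 5]
  [10, 8, 0]

This is the Floyd-Warshall all-pairs shortest-path computation. For each intermediate vertex k = 0, 1, …, 2, update dist[i][j] ← min(dist[i][j], dist[i][k] + dist[k][j]). The final matrix gives, for each (i, j), the minimum total weight of any directed path from i to j (possibly empty when i = j).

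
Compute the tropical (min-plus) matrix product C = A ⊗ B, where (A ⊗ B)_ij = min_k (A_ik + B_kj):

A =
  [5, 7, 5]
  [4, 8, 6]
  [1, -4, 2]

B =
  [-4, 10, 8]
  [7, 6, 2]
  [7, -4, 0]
A ⊗ B =
  [1, 1, 5]
  [0, 2, 6]
  [-3, -2, -2]

Apply the min-plus product entry-by-entry:
  C[0][0] = min over k of (A[0][0] + B[0][0] = 5 + -4 = 1, A[0][1] + B[1][0] = 7 + 7 = 14, A[0][2] + B[2][0] = 5 + 7 = 12) = 1 (attained at k = 0)
  C[0][1] = min over k of (A[0][0] + B[0][1] = 5 + 10 = 15, A[0][1] + B[1][1] = 7 + 6 = 13, A[0][2] + B[2][1] = 5 + -4 = 1) = 1 (attained at k = 2)
  C[0][2] = min over k of (A[0][0] + B[0][2] = 5 + 8 = 13, A[0][1] + B[1][2] = 7 + 2 = 9, A[0][2] + B[2][2] = 5 + 0 = 5) = 5 (attained at k = 2)
  C[1][0] = min over k of (A[1][0] + B[0][0] = 4 + -4 = 0, A[1][1] + B[1][0] = 8 + 7 = 15, A[1][2] + B[2][0] = 6 + 7 = 13) = 0 (attained at k = 0)
  C[1][1] = min over k of (A[1][0] + B[0][1] = 4 + 10 = 14, A[1][1] + B[1][1] = 8 + 6 = 14, A[1][2] + B[2][1] = 6 + -4 = 2) = 2 (attained at k = 2)
  C[1][2] = min over k of (A[1][0] + B[0][2] = 4 + 8 = 12, A[1][1] + B[1][2] = 8 + 2 = 10, A[1][2] + B[2][2] = 6 + 0 = 6) = 6 (attained at k = 2)
  C[2][0] = min over k of (A[2][0] + B[0][0] = 1 + -4 = -3, A[2][1] + B[1][0] = -4 + 7 = 3, A[2][2] + B[2][0] = 2 + 7 = 9) = -3 (attained at k = 0)
  C[2][1] = min over k of (A[2][0] + B[0][1] = 1 + 10 = 11, A[2][1] + B[1][1] = -4 + 6 = 2, A[2][2] + B[2][1] = 2 + -4 = -2) = -2 (attained at k = 2)
  C[2][2] = min over k of (A[2][0] + B[0][2] = 1 + 8 = 9, A[2][1] + B[1][2] = -4 + 2 = -2, A[2][2] + B[2][2] = 2 + 0 = 2) = -2 (attained at k = 1)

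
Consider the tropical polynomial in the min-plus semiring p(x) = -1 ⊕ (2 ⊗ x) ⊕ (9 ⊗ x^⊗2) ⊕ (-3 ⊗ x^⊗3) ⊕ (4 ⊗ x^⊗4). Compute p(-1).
p(-1) = -6

A tropical monomial a ⊗ x^⊗i evaluates to a + i · x. Evaluating each term at x = -1:
  Term 0 contributes -1 + 0 · -1 = -1
  Term 1 contributes 2 + 1 · -1 = 1
  Term 2 contributes 9 + 2 · -1 = 7
  Term 3 contributes -3 + 3 · -1 = -6
  Term 4 contributes 4 + 4 · -1 = 0
p(-1) = ⊕ of these = min[-1, 1, 7, -6, 0] = -6.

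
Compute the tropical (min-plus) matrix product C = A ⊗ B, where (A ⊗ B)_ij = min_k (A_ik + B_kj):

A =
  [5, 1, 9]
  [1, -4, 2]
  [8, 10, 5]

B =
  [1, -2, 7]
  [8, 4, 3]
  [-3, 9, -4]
A ⊗ B =
  [6, 3, 4]
  [-1, -1, -2]
  [2, 6, 1]

Apply the min-plus product entry-by-entry:
  C[0][0] = min over k of (A[0][0] + B[0][0] = 5 + 1 = 6, A[0][1] + B[1][0] = 1 + 8 = 9, A[0][2] + B[2][0] = 9 + -3 = 6) = 6 (attained at k = 0)
  C[0][1] = min over k of (A[0][0] + B[0][1] = 5 + -2 = 3, A[0][1] + B[1][1] = 1 + 4 = 5, A[0][2] + B[2][1] = 9 + 9 = 18) = 3 (attained at k = 0)
  C[0][2] = min over k of (A[0][0] + B[0][2] = 5 + 7 = 12, A[0][1] + B[1][2] = 1 + 3 = 4, A[0][2] + B[2][2] = 9 + -4 = 5) = 4 (attained at k = 1)
  C[1][0] = min over k of (A[1][0] + B[0][0] = 1 + 1 = 2, A[1][1] + B[1][0] = -4 + 8 = 4, A[1][2] + B[2][0] = 2 + -3 = -1) = -1 (attained at k = 2)
  C[1][1] = min over k of (A[1][0] + B[0][1] = 1 + -2 = -1, A[1][1] + B[1][1] = -4 + 4 = 0, A[1][2] + B[2][1] = 2 + 9 = 11) = -1 (attained at k = 0)
  C[1][2] = min over k of (A[1][0] + B[0][2] = 1 + 7 = 8, A[1][1] + B[1][2] = -4 + 3 = -1, A[1][2] + B[2][2] = 2 + -4 = -2) = -2 (attained at k = 2)
  C[2][0] = min over k of (A[2][0] + B[0][0] = 8 + 1 = 9, A[2][1] + B[1][0] = 10 + 8 = 18, A[2][2] + B[2][0] = 5 + -3 = 2) = 2 (attained at k = 2)
  C[2][1] = min over k of (A[2][0] + B[0][1] = 8 + -2 = 6, A[2][1] + B[1][1] = 10 + 4 = 14, A[2][2] + B[2][1] = 5 + 9 = 14) = 6 (attained at k = 0)
  C[2][2] = min over k of (A[2][0] + B[0][2] = 8 + 7 = 15, A[2][1] + B[1][2] = 10 + 3 = 13, A[2][2] + B[2][2] = 5 + -4 = 1) = 1 (attained at k = 2)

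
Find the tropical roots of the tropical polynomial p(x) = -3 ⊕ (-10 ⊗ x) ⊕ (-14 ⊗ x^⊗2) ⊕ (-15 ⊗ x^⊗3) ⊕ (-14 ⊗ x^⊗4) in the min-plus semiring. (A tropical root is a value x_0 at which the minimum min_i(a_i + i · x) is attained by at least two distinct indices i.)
Roots: {-1, 1, 4, 7}

Each tropical root is a break point of the lower envelope of the lines y = a_i + i · x (there are 5 lines, with slopes 0, 1, ..., 4). Only the lines that attain the minimum somewhere contribute to roots; other lines are dominated. Here the surviving (envelope) indices are i = 4, i = 3, i = 2, i = 1, i = 0.
Intersections between consecutive envelope lines give the roots: for adjacent envelope indices i < j the intersection is x = (a_i − a_j) / (j − i). Reading off the sorted break points: {-1, 1, 4, 7}.
Verification: at each break x_0, at least two indices attain the minimum of min_i(a_i + i · x_0).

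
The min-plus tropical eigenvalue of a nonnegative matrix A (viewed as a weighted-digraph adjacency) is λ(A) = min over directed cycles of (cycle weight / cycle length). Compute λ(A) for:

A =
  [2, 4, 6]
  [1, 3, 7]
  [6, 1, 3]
λ(A) = 2

Enumerate directed cycles and compute their means (weight / length). Sample:
  cycle 0 → 0: weight = 2, length = 1, mean = 2/1 ≈ 2.000
  cycle 1 → 1: weight = 3, length = 1, mean = 3/1 ≈ 3.000
  cycle 2 → 2: weight = 3, length = 1, mean = 3/1 ≈ 3.000
  cycle 0 → 1 → 0: weight = 5, length = 2, mean = 5/2 ≈ 2.500
  cycle 0 → 2 → 0: weight = 12, length = 2, mean = 12/2 ≈ 6.000
  cycle 1 → 0 → 1: weight = 5, length = 2, mean = 5/2 ≈ 2.500
Minimum mean = 2.000, attained e.g. along the cycle 0 → 0 with weight 2 and length 1. So λ(A) = 2/1 = 2.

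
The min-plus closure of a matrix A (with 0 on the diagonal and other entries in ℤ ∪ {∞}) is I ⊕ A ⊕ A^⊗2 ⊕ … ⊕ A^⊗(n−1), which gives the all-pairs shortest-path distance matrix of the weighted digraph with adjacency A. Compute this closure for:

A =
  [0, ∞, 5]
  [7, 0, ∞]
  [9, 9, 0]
Closure =
  [0, 14, 5]
  [7, 0, 12]
  [9, 9, 0]

This is the Floyd-Warshall all-pairs shortest-path computation. For each intermediate vertex k = 0, 1, …, 2, update dist[i][j] ← min(dist[i][j], dist[i][k] + dist[k][j]). The final matrix gives, for each (i, j), the minimum total weight of any directed path from i to j (possibly empty when i = j).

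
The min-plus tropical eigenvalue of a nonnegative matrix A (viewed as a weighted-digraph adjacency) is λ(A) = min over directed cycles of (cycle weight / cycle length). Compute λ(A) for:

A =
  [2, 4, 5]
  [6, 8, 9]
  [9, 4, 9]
λ(A) = 2

Enumerate directed cycles and compute their means (weight / length). Sample:
  cycle 0 → 0: weight = 2, length = 1, mean = 2/1 ≈ 2.000
  cycle 1 → 1: weight = 8, length = 1, mean = 8/1 ≈ 8.000
  cycle 2 → 2: weight = 9, length = 1, mean = 9/1 ≈ 9.000
  cycle 0 → 1 → 0: weight = 10, length = 2, mean = 10/2 ≈ 5.000
  cycle 0 → 2 → 0: weight = 14, length = 2, mean = 14/2 ≈ 7.000
  cycle 1 → 0 → 1: weight = 10, length = 2, mean = 10/2 ≈ 5.000
Minimum mean = 2.000, attained e.g. along the cycle 0 → 0 with weight 2 and length 1. So λ(A) = 2/1 = 2.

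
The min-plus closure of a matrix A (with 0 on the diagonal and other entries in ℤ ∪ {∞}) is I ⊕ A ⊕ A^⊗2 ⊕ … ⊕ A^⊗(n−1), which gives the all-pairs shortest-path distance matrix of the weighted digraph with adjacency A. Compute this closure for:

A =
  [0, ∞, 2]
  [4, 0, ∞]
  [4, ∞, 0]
Closure =
  [0, ∞, 2]
  [4, 0, 6]
  [4, ∞, 0]

This is the Floyd-Warshall all-pairs shortest-path computation. For each intermediate vertex k = 0, 1, …, 2, update dist[i][j] ← min(dist[i][j], dist[i][k] + dist[k][j]). The final matrix gives, for each (i, j), the minimum total weight of any directed path from i to j (possibly empty when i = j).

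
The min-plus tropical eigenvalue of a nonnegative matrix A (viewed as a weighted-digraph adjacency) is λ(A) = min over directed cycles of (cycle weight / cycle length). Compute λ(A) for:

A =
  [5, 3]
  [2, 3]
λ(A) = 5/2

Enumerate directed cycles and compute their means (weight / length). Sample:
  cycle 0 → 0: weight = 5, length = 1, mean = 5/1 ≈ 5.000
  cycle 1 → 1: weight = 3, length = 1, mean = 3/1 ≈ 3.000
  cycle 0 → 1 → 0: weight = 5, length = 2, mean = 5/2 ≈ 2.500
  cycle 1 → 0 → 1: weight = 5, length = 2, mean = 5/2 ≈ 2.500
Minimum mean = 2.500, attained e.g. along the cycle 0 → 1 → 0 with weight 5 and length 2. So λ(A) = 5/2 = 5/2.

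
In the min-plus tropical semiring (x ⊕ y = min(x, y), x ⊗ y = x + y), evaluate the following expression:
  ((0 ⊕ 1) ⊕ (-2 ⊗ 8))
((0 ⊕ 1) ⊕ (-2 ⊗ 8)) = 0

Expand innermost to outermost. Recall ⊕ takes the minimum of its arguments and ⊗ takes their sum. Working out the expression ((0 ⊕ 1) ⊕ (-2 ⊗ 8)) gives 0.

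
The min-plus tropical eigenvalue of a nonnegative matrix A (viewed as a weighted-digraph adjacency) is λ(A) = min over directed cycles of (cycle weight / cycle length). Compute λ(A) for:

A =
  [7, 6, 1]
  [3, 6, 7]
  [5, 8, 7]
λ(A) = 3

Enumerate directed cycles and compute their means (weight / length). Sample:
  cycle 0 → 0: weight = 7, length = 1, mean = 7/1 ≈ 7.000
  cycle 1 → 1: weight = 6, length = 1, mean = 6/1 ≈ 6.000
  cycle 2 → 2: weight = 7, length = 1, mean = 7/1 ≈ 7.000
  cycle 0 → 1 → 0: weight = 9, length = 2, mean = 9/2 ≈ 4.500
  cycle 0 → 2 → 0: weight = 6, length = 2, mean = 6/2 ≈ 3.000
  cycle 1 → 0 → 1: weight = 9, length = 2, mean = 9/2 ≈ 4.500
Minimum mean = 3.000, attained e.g. along the cycle 0 → 2 → 0 with weight 6 and length 2. So λ(A) = 6/2 = 3.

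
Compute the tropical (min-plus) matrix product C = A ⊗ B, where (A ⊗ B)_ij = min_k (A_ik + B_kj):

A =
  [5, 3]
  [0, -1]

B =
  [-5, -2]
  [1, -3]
A ⊗ B =
  [0, 0]
  [-5, -4]

Apply the min-plus product entry-by-entry:
  C[0][0] = min over k of (A[0][0] + B[0][0] = 5 + -5 = 0, A[0][1] + B[1][0] = 3 + 1 = 4) = 0 (attained at k = 0)
  C[0][1] = min over k of (A[0][0] + B[0][1] = 5 + -2 = 3, A[0][1] + B[1][1] = 3 + -3 = 0) = 0 (attained at k = 1)
  C[1][0] = min over k of (A[1][0] + B[0][0] = 0 + -5 = -5, A[1][1] + B[1][0] = -1 + 1 = 0) = -5 (attained at k = 0)
  C[1][1] = min over k of (A[1][0] + B[0][1] = 0 + -2 = -2, A[1][1] + B[1][1] = -1 + -3 = -4) = -4 (attained at k = 1)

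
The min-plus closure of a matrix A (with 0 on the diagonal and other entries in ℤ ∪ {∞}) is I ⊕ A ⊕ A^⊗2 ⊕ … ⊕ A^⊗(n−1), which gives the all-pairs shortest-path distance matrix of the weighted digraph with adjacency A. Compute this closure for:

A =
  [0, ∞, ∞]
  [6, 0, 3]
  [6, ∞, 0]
Closure =
  [0, ∞, ∞]
  [6, 0, 3]
  [6, ∞, 0]

This is the Floyd-Warshall all-pairs shortest-path computation. For each intermediate vertex k = 0, 1, …, 2, update dist[i][j] ← min(dist[i][j], dist[i][k] + dist[k][j]). The final matrix gives, for each (i, j), the minimum total weight of any directed path from i to j (possibly empty when i = j).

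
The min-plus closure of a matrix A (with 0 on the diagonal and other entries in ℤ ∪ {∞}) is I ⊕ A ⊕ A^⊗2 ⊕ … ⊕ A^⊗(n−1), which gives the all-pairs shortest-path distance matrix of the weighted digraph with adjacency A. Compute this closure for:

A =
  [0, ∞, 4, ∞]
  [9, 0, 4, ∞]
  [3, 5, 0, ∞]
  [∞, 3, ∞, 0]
Closure =
  [0, 9, 4, ∞]
  [7, 0, 4, ∞]
  [3, 5, 0, ∞]
  [10, 3, 7, 0]

This is the Floyd-Warshall all-pairs shortest-path computation. For each intermediate vertex k = 0, 1, …, 3, update dist[i][j] ← min(dist[i][j], dist[i][k] + dist[k][j]). The final matrix gives, for each (i, j), the minimum total weight of any directed path from i to j (possibly empty when i = j).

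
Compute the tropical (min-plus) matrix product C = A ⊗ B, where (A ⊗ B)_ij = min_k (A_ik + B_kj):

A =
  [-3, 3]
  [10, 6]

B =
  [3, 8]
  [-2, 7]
A ⊗ B =
  [0, 5]
  [4, 13]

Apply the min-plus product entry-by-entry:
  C[0][0] = min over k of (A[0][0] + B[0][0] = -3 + 3 = 0, A[0][1] + B[1][0] = 3 + -2 = 1) = 0 (attained at k = 0)
  C[0][1] = min over k of (A[0][0] + B[0][1] = -3 + 8 = 5, A[0][1] + B[1][1] = 3 + 7 = 10) = 5 (attained at k = 0)
  C[1][0] = min over k of (A[1][0] + B[0][0] = 10 + 3 = 13, A[1][1] + B[1][0] = 6 + -2 = 4) = 4 (attained at k = 1)
  C[1][1] = min over k of (A[1][0] + B[0][1] = 10 + 8 = 18, A[1][1] + B[1][1] = 6 + 7 = 13) = 13 (attained at k = 1)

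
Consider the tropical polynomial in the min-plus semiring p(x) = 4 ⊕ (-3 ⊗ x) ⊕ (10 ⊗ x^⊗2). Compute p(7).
p(7) = 4

A tropical monomial a ⊗ x^⊗i evaluates to a + i · x. Evaluating each term at x = 7:
  Term 0 contributes 4 + 0 · 7 = 4
  Term 1 contributes -3 + 1 · 7 = 4
  Term 2 contributes 10 + 2 · 7 = 24
p(7) = ⊕ of these = min[4, 4, 24] = 4.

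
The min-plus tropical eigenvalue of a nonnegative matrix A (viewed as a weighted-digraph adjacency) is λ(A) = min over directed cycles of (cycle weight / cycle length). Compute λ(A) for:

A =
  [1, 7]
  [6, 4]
λ(A) = 1

Enumerate directed cycles and compute their means (weight / length). Sample:
  cycle 0 → 0: weight = 1, length = 1, mean = 1/1 ≈ 1.000
  cycle 1 → 1: weight = 4, length = 1, mean = 4/1 ≈ 4.000
  cycle 0 → 1 → 0: weight = 13, length = 2, mean = 13/2 ≈ 6.500
  cycle 1 → 0 → 1: weight = 13, length = 2, mean = 13/2 ≈ 6.500
Minimum mean = 1.000, attained e.g. along the cycle 0 → 0 with weight 1 and length 1. So λ(A) = 1/1 = 1.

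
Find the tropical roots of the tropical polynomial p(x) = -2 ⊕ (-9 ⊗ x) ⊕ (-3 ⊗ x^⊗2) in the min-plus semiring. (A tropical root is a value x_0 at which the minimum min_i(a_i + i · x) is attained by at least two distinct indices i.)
Roots: {-6, 7}

Each tropical root is a break point of the lower envelope of the lines y = a_i + i · x (there are 3 lines, with slopes 0, 1, ..., 2). Only the lines that attain the minimum somewhere contribute to roots; other lines are dominated. Here the surviving (envelope) indices are i = 2, i = 1, i = 0.
Intersections between consecutive envelope lines give the roots: for adjacent envelope indices i < j the intersection is x = (a_i − a_j) / (j − i). Reading off the sorted break points: {-6, 7}.
Verification: at each break x_0, at least two indices attain the minimum of min_i(a_i + i · x_0).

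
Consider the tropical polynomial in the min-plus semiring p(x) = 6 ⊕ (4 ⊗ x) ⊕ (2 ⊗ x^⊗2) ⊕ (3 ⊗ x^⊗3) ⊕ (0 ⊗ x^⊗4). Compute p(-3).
p(-3) = -12

A tropical monomial a ⊗ x^⊗i evaluates to a + i · x. Evaluating each term at x = -3:
  Term 0 contributes 6 + 0 · -3 = 6
  Term 1 contributes 4 + 1 · -3 = 1
  Term 2 contributes 2 + 2 · -3 = -4
  Term 3 contributes 3 + 3 · -3 = -6
  Term 4 contributes 0 + 4 · -3 = -12
p(-3) = ⊕ of these = min[6, 1, -4, -6, -12] = -12.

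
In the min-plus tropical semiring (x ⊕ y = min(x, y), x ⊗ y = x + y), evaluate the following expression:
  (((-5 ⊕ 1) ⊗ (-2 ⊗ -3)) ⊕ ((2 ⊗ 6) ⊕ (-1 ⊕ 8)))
(((-5 ⊕ 1) ⊗ (-2 ⊗ -3)) ⊕ ((2 ⊗ 6) ⊕ (-1 ⊕ 8))) = -10

Expand innermost to outermost. Recall ⊕ takes the minimum of its arguments and ⊗ takes their sum. Working out the expression (((-5 ⊕ 1) ⊗ (-2 ⊗ -3)) ⊕ ((2 ⊗ 6) ⊕ (-1 ⊕ 8))) gives -10.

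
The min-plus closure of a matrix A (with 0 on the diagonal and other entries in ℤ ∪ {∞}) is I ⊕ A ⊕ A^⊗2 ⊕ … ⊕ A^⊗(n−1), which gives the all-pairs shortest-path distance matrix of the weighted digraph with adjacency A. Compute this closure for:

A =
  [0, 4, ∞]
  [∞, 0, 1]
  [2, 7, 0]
Closure =
  [0, 4, 5]
  [3, 0, 1]
  [2, 6, 0]

This is the Floyd-Warshall all-pairs shortest-path computation. For each intermediate vertex k = 0, 1, …, 2, update dist[i][j] ← min(dist[i][j], dist[i][k] + dist[k][j]). The final matrix gives, for each (i, j), the minimum total weight of any directed path from i to j (possibly empty when i = j).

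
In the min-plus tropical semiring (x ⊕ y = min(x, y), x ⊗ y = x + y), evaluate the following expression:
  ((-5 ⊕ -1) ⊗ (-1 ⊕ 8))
((-5 ⊕ -1) ⊗ (-1 ⊕ 8)) = -6

Expand innermost to outermost. Recall ⊕ takes the minimum of its arguments and ⊗ takes their sum. Working out the expression ((-5 ⊕ -1) ⊗ (-1 ⊕ 8)) gives -6.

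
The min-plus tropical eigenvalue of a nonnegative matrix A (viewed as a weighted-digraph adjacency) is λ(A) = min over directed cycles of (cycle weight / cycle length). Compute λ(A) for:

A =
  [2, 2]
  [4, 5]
λ(A) = 2

Enumerate directed cycles and compute their means (weight / length). Sample:
  cycle 0 → 0: weight = 2, length = 1, mean = 2/1 ≈ 2.000
  cycle 1 → 1: weight = 5, length = 1, mean = 5/1 ≈ 5.000
  cycle 0 → 1 → 0: weight = 6, length = 2, mean = 6/2 ≈ 3.000
  cycle 1 → 0 → 1: weight = 6, length = 2, mean = 6/2 ≈ 3.000
Minimum mean = 2.000, attained e.g. along the cycle 0 → 0 with weight 2 and length 1. So λ(A) = 2/1 = 2.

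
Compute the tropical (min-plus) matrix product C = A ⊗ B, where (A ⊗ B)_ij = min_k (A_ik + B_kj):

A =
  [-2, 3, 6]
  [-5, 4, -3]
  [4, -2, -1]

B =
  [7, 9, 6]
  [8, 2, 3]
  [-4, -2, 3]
A ⊗ B =
  [2, 4, 4]
  [-7, -5, 0]
  [-5, -3, 1]

Apply the min-plus product entry-by-entry:
  C[0][0] = min over k of (A[0][0] + B[0][0] = -2 + 7 = 5, A[0][1] + B[1][0] = 3 + 8 = 11, A[0][2] + B[2][0] = 6 + -4 = 2) = 2 (attained at k = 2)
  C[0][1] = min over k of (A[0][0] + B[0][1] = -2 + 9 = 7, A[0][1] + B[1][1] = 3 + 2 = 5, A[0][2] + B[2][1] = 6 + -2 = 4) = 4 (attained at k = 2)
  C[0][2] = min over k of (A[0][0] + B[0][2] = -2 + 6 = 4, A[0][1] + B[1][2] = 3 + 3 = 6, A[0][2] + B[2][2] = 6 + 3 = 9) = 4 (attained at k = 0)
  C[1][0] = min over k of (A[1][0] + B[0][0] = -5 + 7 = 2, A[1][1] + B[1][0] = 4 + 8 = 12, A[1][2] + B[2][0] = -3 + -4 = -7) = -7 (attained at k = 2)
  C[1][1] = min over k of (A[1][0] + B[0][1] = -5 + 9 = 4, A[1][1] + B[1][1] = 4 + 2 = 6, A[1][2] + B[2][1] = -3 + -2 = -5) = -5 (attained at k = 2)
  C[1][2] = min over k of (A[1][0] + B[0][2] = -5 + 6 = 1, A[1][1] + B[1][2] = 4 + 3 = 7, A[1][2] + B[2][2] = -3 + 3 = 0) = 0 (attained at k = 2)
  C[2][0] = min over k of (A[2][0] + B[0][0] = 4 + 7 = 11, A[2][1] + B[1][0] = -2 + 8 = 6, A[2][2] + B[2][0] = -1 + -4 = -5) = -5 (attained at k = 2)
  C[2][1] = min over k of (A[2][0] + B[0][1] = 4 + 9 = 13, A[2][1] + B[1][1] = -2 + 2 = 0, A[2][2] + B[2][1] = -1 + -2 = -3) = -3 (attained at k = 2)
  C[2][2] = min over k of (A[2][0] + B[0][2] = 4 + 6 = 10, A[2][1] + B[1][2] = -2 + 3 = 1, A[2][2] + B[2][2] = -1 + 3 = 2) = 1 (attained at k = 1)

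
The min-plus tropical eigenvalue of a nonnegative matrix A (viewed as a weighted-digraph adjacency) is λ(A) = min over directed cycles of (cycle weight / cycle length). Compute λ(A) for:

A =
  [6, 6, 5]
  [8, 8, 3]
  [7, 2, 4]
λ(A) = 5/2

Enumerate directed cycles and compute their means (weight / length). Sample:
  cycle 0 → 0: weight = 6, length = 1, mean = 6/1 ≈ 6.000
  cycle 1 → 1: weight = 8, length = 1, mean = 8/1 ≈ 8.000
  cycle 2 → 2: weight = 4, length = 1, mean = 4/1 ≈ 4.000
  cycle 0 → 1 → 0: weight = 14, length = 2, mean = 14/2 ≈ 7.000
  cycle 0 → 2 → 0: weight = 12, length = 2, mean = 12/2 ≈ 6.000
  cycle 1 → 0 → 1: weight = 14, length = 2, mean = 14/2 ≈ 7.000
Minimum mean = 2.500, attained e.g. along the cycle 1 → 2 → 1 with weight 5 and length 2. So λ(A) = 5/2 = 5/2.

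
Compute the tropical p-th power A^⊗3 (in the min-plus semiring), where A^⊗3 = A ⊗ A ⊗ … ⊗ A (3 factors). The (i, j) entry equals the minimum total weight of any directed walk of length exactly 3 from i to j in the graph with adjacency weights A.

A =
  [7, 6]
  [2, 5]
A^⊗3 =
  [13, 14]
  [10, 13]

Each entry (A^⊗3)_ij equals the minimum over all length-3 walks i = v_0 → v_1 → … → v_3 = j of Σ_t A[v_t][v_{t+1}]. For example, for (i, j) = (0, 1) we minimise over 4 possible intermediate vertex sequences; the minimum is 14, attained along the walk 0 → 1 → 0 → 1.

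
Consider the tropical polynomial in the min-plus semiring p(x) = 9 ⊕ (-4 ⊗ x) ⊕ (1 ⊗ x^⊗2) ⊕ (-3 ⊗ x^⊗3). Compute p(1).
p(1) = -3

A tropical monomial a ⊗ x^⊗i evaluates to a + i · x. Evaluating each term at x = 1:
  Term 0 contributes 9 + 0 · 1 = 9
  Term 1 contributes -4 + 1 · 1 = -3
  Term 2 contributes 1 + 2 · 1 = 3
  Term 3 contributes -3 + 3 · 1 = 0
p(1) = ⊕ of these = min[9, -3, 3, 0] = -3.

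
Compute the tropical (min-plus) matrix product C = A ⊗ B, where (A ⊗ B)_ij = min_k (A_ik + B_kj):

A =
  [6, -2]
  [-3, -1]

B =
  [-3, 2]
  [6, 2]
A ⊗ B =
  [3, 0]
  [-6, -1]

Apply the min-plus product entry-by-entry:
  C[0][0] = min over k of (A[0][0] + B[0][0] = 6 + -3 = 3, A[0][1] + B[1][0] = -2 + 6 = 4) = 3 (attained at k = 0)
  C[0][1] = min over k of (A[0][0] + B[0][1] = 6 + 2 = 8, A[0][1] + B[1][1] = -2 + 2 = 0) = 0 (attained at k = 1)
  C[1][0] = min over k of (A[1][0] + B[0][0] = -3 + -3 = -6, A[1][1] + B[1][0] = -1 + 6 = 5) = -6 (attained at k = 0)
  C[1][1] = min over k of (A[1][0] + B[0][1] = -3 + 2 = -1, A[1][1] + B[1][1] = -1 + 2 = 1) = -1 (attained at k = 0)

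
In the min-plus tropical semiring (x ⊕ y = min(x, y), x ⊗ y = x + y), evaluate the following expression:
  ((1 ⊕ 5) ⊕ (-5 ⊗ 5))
((1 ⊕ 5) ⊕ (-5 ⊗ 5)) = 0

Expand innermost to outermost. Recall ⊕ takes the minimum of its arguments and ⊗ takes their sum. Working out the expression ((1 ⊕ 5) ⊕ (-5 ⊗ 5)) gives 0.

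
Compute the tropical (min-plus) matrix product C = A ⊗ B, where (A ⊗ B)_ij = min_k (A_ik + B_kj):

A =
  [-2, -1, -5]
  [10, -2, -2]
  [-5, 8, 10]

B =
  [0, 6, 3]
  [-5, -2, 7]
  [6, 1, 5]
A ⊗ B =
  [-6, -4, 0]
  [-7, -4, 3]
  [-5, 1, -2]

Apply the min-plus product entry-by-entry:
  C[0][0] = min over k of (A[0][0] + B[0][0] = -2 + 0 = -2, A[0][1] + B[1][0] = -1 + -5 = -6, A[0][2] + B[2][0] = -5 + 6 = 1) = -6 (attained at k = 1)
  C[0][1] = min over k of (A[0][0] + B[0][1] = -2 + 6 = 4, A[0][1] + B[1][1] = -1 + -2 = -3, A[0][2] + B[2][1] = -5 + 1 = -4) = -4 (attained at k = 2)
  C[0][2] = min over k of (A[0][0] + B[0][2] = -2 + 3 = 1, A[0][1] + B[1][2] = -1 + 7 = 6, A[0][2] + B[2][2] = -5 + 5 = 0) = 0 (attained at k = 2)
  C[1][0] = min over k of (A[1][0] + B[0][0] = 10 + 0 = 10, A[1][1] + B[1][0] = -2 + -5 = -7, A[1][2] + B[2][0] = -2 + 6 = 4) = -7 (attained at k = 1)
  C[1][1] = min over k of (A[1][0] + B[0][1] = 10 + 6 = 16, A[1][1] + B[1][1] = -2 + -2 = -4, A[1][2] + B[2][1] = -2 + 1 = -1) = -4 (attained at k = 1)
  C[1][2] = min over k of (A[1][0] + B[0][2] = 10 + 3 = 13, A[1][1] + B[1][2] = -2 + 7 = 5, A[1][2] + B[2][2] = -2 + 5 = 3) = 3 (attained at k = 2)
  C[2][0] = min over k of (A[2][0] + B[0][0] = -5 + 0 = -5, A[2][1] + B[1][0] = 8 + -5 = 3, A[2][2] + B[2][0] = 10 + 6 = 16) = -5 (attained at k = 0)
  C[2][1] = min over k of (A[2][0] + B[0][1] = -5 + 6 = 1, A[2][1] + B[1][1] = 8 + -2 = 6, A[2][2] + B[2][1] = 10 + 1 = 11) = 1 (attained at k = 0)
  C[2][2] = min over k of (A[2][0] + B[0][2] = -5 + 3 = -2, A[2][1] + B[1][2] = 8 + 7 = 15, A[2][2] + B[2][2] = 10 + 5 = 15) = -2 (attained at k = 0)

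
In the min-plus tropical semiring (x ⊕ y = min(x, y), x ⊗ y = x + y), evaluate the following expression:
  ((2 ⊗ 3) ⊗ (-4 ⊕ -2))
((2 ⊗ 3) ⊗ (-4 ⊕ -2)) = 1

Expand innermost to outermost. Recall ⊕ takes the minimum of its arguments and ⊗ takes their sum. Working out the expression ((2 ⊗ 3) ⊗ (-4 ⊕ -2)) gives 1.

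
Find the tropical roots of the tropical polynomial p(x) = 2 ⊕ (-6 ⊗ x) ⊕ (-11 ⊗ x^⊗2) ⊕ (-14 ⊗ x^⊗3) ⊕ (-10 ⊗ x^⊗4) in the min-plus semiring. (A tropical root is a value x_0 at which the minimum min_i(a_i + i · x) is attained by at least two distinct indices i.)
Roots: {-4, 3, 5, 8}

Each tropical root is a break point of the lower envelope of the lines y = a_i + i · x (there are 5 lines, with slopes 0, 1, ..., 4). Only the lines that attain the minimum somewhere contribute to roots; other lines are dominated. Here the surviving (envelope) indices are i = 4, i = 3, i = 2, i = 1, i = 0.
Intersections between consecutive envelope lines give the roots: for adjacent envelope indices i < j the intersection is x = (a_i − a_j) / (j − i). Reading off the sorted break points: {-4, 3, 5, 8}.
Verification: at each break x_0, at least two indices attain the minimum of min_i(a_i + i · x_0).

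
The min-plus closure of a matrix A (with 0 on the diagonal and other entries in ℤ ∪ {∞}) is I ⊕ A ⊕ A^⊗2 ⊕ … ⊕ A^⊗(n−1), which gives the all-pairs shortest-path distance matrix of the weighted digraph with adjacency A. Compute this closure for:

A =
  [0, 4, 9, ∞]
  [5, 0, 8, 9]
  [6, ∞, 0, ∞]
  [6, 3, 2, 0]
Closure =
  [0, 4, 9, 13]
  [5, 0, 8, 9]
  [6, 10, 0, 19]
  [6, 3, 2, 0]

This is the Floyd-Warshall all-pairs shortest-path computation. For each intermediate vertex k = 0, 1, …, 3, update dist[i][j] ← min(dist[i][j], dist[i][k] + dist[k][j]). The final matrix gives, for each (i, j), the minimum total weight of any directed path from i to j (possibly empty when i = j).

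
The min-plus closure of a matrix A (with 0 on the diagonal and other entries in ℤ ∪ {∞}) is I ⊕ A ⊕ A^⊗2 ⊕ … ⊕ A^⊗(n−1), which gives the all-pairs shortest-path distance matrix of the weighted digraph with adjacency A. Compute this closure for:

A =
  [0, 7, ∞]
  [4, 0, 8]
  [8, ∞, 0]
Closure =
  [0, 7, 15]
  [4, 0, 8]
  [8, 15, 0]

This is the Floyd-Warshall all-pairs shortest-path computation. For each intermediate vertex k = 0, 1, …, 2, update dist[i][j] ← min(dist[i][j], dist[i][k] + dist[k][j]). The final matrix gives, for each (i, j), the minimum total weight of any directed path from i to j (possibly empty when i = j).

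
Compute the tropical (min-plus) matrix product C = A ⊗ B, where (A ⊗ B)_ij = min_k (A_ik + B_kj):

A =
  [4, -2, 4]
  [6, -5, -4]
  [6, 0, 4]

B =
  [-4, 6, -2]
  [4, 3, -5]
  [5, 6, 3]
A ⊗ B =
  [0, 1, -7]
  [-1, -2, -10]
  [2, 3, -5]

Apply the min-plus product entry-by-entry:
  C[0][0] = min over k of (A[0][0] + B[0][0] = 4 + -4 = 0, A[0][1] + B[1][0] = -2 + 4 = 2, A[0][2] + B[2][0] = 4 + 5 = 9) = 0 (attained at k = 0)
  C[0][1] = min over k of (A[0][0] + B[0][1] = 4 + 6 = 10, A[0][1] + B[1][1] = -2 + 3 = 1, A[0][2] + B[2][1] = 4 + 6 = 10) = 1 (attained at k = 1)
  C[0][2] = min over k of (A[0][0] + B[0][2] = 4 + -2 = 2, A[0][1] + B[1][2] = -2 + -5 = -7, A[0][2] + B[2][2] = 4 + 3 = 7) = -7 (attained at k = 1)
  C[1][0] = min over k of (A[1][0] + B[0][0] = 6 + -4 = 2, A[1][1] + B[1][0] = -5 + 4 = -1, A[1][2] + B[2][0] = -4 + 5 = 1) = -1 (attained at k = 1)
  C[1][1] = min over k of (A[1][0] + B[0][1] = 6 + 6 = 12, A[1][1] + B[1][1] = -5 + 3 = -2, A[1][2] + B[2][1] = -4 + 6 = 2) = -2 (attained at k = 1)
  C[1][2] = min over k of (A[1][0] + B[0][2] = 6 + -2 = 4, A[1][1] + B[1][2] = -5 + -5 = -10, A[1][2] + B[2][2] = -4 + 3 = -1) = -10 (attained at k = 1)
  C[2][0] = min over k of (A[2][0] + B[0][0] = 6 + -4 = 2, A[2][1] + B[1][0] = 0 + 4 = 4, A[2][2] + B[2][0] = 4 + 5 = 9) = 2 (attained at k = 0)
  C[2][1] = min over k of (A[2][0] + B[0][1] = 6 + 6 = 12, A[2][1] + B[1][1] = 0 + 3 = 3, A[2][2] + B[2][1] = 4 + 6 = 10) = 3 (attained at k = 1)
  C[2][2] = min over k of (A[2][0] + B[0][2] = 6 + -2 = 4, A[2][1] + B[1][2] = 0 + -5 = -5, A[2][2] + B[2][2] = 4 + 3 = 7) = -5 (attained at k = 1)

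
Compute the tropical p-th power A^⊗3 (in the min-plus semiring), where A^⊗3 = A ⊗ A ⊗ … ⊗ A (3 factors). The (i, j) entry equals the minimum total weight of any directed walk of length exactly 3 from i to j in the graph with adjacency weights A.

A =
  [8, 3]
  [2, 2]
A^⊗3 =
  [7, 7]
  [6, 6]

Each entry (A^⊗3)_ij equals the minimum over all length-3 walks i = v_0 → v_1 → … → v_3 = j of Σ_t A[v_t][v_{t+1}]. For example, for (i, j) = (0, 1) we minimise over 4 possible intermediate vertex sequences; the minimum is 7, attained along the walk 0 → 1 → 1 → 1.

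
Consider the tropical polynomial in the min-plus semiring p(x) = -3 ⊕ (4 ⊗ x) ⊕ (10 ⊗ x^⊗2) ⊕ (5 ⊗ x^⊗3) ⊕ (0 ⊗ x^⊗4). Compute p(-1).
p(-1) = -4

A tropical monomial a ⊗ x^⊗i evaluates to a + i · x. Evaluating each term at x = -1:
  Term 0 contributes -3 + 0 · -1 = -3
  Term 1 contributes 4 + 1 · -1 = 3
  Term 2 contributes 10 + 2 · -1 = 8
  Term 3 contributes 5 + 3 · -1 = 2
  Term 4 contributes 0 + 4 · -1 = -4
p(-1) = ⊕ of these = min[-3, 3, 8, 2, -4] = -4.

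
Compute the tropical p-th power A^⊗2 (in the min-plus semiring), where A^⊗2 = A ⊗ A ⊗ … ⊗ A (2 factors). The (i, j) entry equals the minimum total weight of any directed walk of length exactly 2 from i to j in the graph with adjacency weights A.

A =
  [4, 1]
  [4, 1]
A^⊗2 =
  [5, 2]
  [5, 2]

Each entry (A^⊗2)_ij equals the minimum over all length-2 walks i = v_0 → v_1 → … → v_2 = j of Σ_t A[v_t][v_{t+1}]. For example, for (i, j) = (0, 1) we minimise over 2 possible intermediate vertex sequences; the minimum is 2, attained along the walk 0 → 1 → 1.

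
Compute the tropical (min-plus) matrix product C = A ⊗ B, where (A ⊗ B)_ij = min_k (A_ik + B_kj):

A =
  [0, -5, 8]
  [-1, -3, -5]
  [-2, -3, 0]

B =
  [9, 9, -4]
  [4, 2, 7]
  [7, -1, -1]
A ⊗ B =
  [-1, -3, -4]
  [1, -6, -6]
  [1, -1, -6]

Apply the min-plus product entry-by-entry:
  C[0][0] = min over k of (A[0][0] + B[0][0] = 0 + 9 = 9, A[0][1] + B[1][0] = -5 + 4 = -1, A[0][2] + B[2][0] = 8 + 7 = 15) = -1 (attained at k = 1)
  C[0][1] = min over k of (A[0][0] + B[0][1] = 0 + 9 = 9, A[0][1] + B[1][1] = -5 + 2 = -3, A[0][2] + B[2][1] = 8 + -1 = 7) = -3 (attained at k = 1)
  C[0][2] = min over k of (A[0][0] + B[0][2] = 0 + -4 = -4, A[0][1] + B[1][2] = -5 + 7 = 2, A[0][2] + B[2][2] = 8 + -1 = 7) = -4 (attained at k = 0)
  C[1][0] = min over k of (A[1][0] + B[0][0] = -1 + 9 = 8, A[1][1] + B[1][0] = -3 + 4 = 1, A[1][2] + B[2][0] = -5 + 7 = 2) = 1 (attained at k = 1)
  C[1][1] = min over k of (A[1][0] + B[0][1] = -1 + 9 = 8, A[1][1] + B[1][1] = -3 + 2 = -1, A[1][2] + B[2][1] = -5 + -1 = -6) = -6 (attained at k = 2)
  C[1][2] = min over k of (A[1][0] + B[0][2] = -1 + -4 = -5, A[1][1] + B[1][2] = -3 + 7 = 4, A[1][2] + B[2][2] = -5 + -1 = -6) = -6 (attained at k = 2)
  C[2][0] = min over k of (A[2][0] + B[0][0] = -2 + 9 = 7, A[2][1] + B[1][0] = -3 + 4 = 1, A[2][2] + B[2][0] = 0 + 7 = 7) = 1 (attained at k = 1)
  C[2][1] = min over k of (A[2][0] + B[0][1] = -2 + 9 = 7, A[2][1] + B[1][1] = -3 + 2 = -1, A[2][2] + B[2][1] = 0 + -1 = -1) = -1 (attained at k = 1)
  C[2][2] = min over k of (A[2][0] + B[0][2] = -2 + -4 = -6, A[2][1] + B[1][2] = -3 + 7 = 4, A[2][2] + B[2][2] = 0 + -1 = -1) = -6 (attained at k = 0)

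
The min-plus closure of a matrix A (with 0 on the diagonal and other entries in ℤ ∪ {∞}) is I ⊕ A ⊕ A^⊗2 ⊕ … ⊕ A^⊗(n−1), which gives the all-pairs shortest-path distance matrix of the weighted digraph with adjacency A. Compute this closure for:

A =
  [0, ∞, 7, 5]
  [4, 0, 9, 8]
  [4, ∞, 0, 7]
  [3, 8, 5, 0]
Closure =
  [0, 13, 7, 5]
  [4, 0, 9, 8]
  [4, 15, 0, 7]
  [3, 8, 5, 0]

This is the Floyd-Warshall all-pairs shortest-path computation. For each intermediate vertex k = 0, 1, …, 3, update dist[i][j] ← min(dist[i][j], dist[i][k] + dist[k][j]). The final matrix gives, for each (i, j), the minimum total weight of any directed path from i to j (possibly empty when i = j).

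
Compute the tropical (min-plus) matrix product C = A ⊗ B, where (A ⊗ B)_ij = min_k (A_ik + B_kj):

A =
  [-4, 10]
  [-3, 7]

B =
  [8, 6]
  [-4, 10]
A ⊗ B =
  [4, 2]
  [3, 3]

Apply the min-plus product entry-by-entry:
  C[0][0] = min over k of (A[0][0] + B[0][0] = -4 + 8 = 4, A[0][1] + B[1][0] = 10 + -4 = 6) = 4 (attained at k = 0)
  C[0][1] = min over k of (A[0][0] + B[0][1] = -4 + 6 = 2, A[0][1] + B[1][1] = 10 + 10 = 20) = 2 (attained at k = 0)
  C[1][0] = min over k of (A[1][0] + B[0][0] = -3 + 8 = 5, A[1][1] + B[1][0] = 7 + -4 = 3) = 3 (attained at k = 1)
  C[1][1] = min over k of (A[1][0] + B[0][1] = -3 + 6 = 3, A[1][1] + B[1][1] = 7 + 10 = 17) = 3 (attained at k = 0)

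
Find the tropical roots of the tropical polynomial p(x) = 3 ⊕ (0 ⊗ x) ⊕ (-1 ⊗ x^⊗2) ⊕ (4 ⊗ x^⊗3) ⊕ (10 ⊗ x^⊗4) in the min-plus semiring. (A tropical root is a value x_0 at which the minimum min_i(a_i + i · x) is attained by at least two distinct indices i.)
Roots: {-6, -5, 1, 3}

Each tropical root is a break point of the lower envelope of the lines y = a_i + i · x (there are 5 lines, with slopes 0, 1, ..., 4). Only the lines that attain the minimum somewhere contribute to roots; other lines are dominated. Here the surviving (envelope) indices are i = 4, i = 3, i = 2, i = 1, i = 0.
Intersections between consecutive envelope lines give the roots: for adjacent envelope indices i < j the intersection is x = (a_i − a_j) / (j − i). Reading off the sorted break points: {-6, -5, 1, 3}.
Verification: at each break x_0, at least two indices attain the minimum of min_i(a_i + i · x_0).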